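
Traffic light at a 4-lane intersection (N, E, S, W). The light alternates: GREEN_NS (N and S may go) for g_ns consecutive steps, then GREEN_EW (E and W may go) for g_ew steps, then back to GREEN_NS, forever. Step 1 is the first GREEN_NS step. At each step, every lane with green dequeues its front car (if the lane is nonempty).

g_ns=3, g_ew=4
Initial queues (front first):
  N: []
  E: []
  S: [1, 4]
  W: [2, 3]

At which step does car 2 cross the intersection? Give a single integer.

Step 1 [NS]: N:empty,E:wait,S:car1-GO,W:wait | queues: N=0 E=0 S=1 W=2
Step 2 [NS]: N:empty,E:wait,S:car4-GO,W:wait | queues: N=0 E=0 S=0 W=2
Step 3 [NS]: N:empty,E:wait,S:empty,W:wait | queues: N=0 E=0 S=0 W=2
Step 4 [EW]: N:wait,E:empty,S:wait,W:car2-GO | queues: N=0 E=0 S=0 W=1
Step 5 [EW]: N:wait,E:empty,S:wait,W:car3-GO | queues: N=0 E=0 S=0 W=0
Car 2 crosses at step 4

4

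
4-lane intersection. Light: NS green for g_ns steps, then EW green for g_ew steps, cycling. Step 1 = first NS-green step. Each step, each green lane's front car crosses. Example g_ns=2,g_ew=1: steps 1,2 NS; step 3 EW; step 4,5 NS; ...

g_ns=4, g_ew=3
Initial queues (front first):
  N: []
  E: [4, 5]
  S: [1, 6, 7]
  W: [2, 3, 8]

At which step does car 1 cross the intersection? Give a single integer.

Step 1 [NS]: N:empty,E:wait,S:car1-GO,W:wait | queues: N=0 E=2 S=2 W=3
Step 2 [NS]: N:empty,E:wait,S:car6-GO,W:wait | queues: N=0 E=2 S=1 W=3
Step 3 [NS]: N:empty,E:wait,S:car7-GO,W:wait | queues: N=0 E=2 S=0 W=3
Step 4 [NS]: N:empty,E:wait,S:empty,W:wait | queues: N=0 E=2 S=0 W=3
Step 5 [EW]: N:wait,E:car4-GO,S:wait,W:car2-GO | queues: N=0 E=1 S=0 W=2
Step 6 [EW]: N:wait,E:car5-GO,S:wait,W:car3-GO | queues: N=0 E=0 S=0 W=1
Step 7 [EW]: N:wait,E:empty,S:wait,W:car8-GO | queues: N=0 E=0 S=0 W=0
Car 1 crosses at step 1

1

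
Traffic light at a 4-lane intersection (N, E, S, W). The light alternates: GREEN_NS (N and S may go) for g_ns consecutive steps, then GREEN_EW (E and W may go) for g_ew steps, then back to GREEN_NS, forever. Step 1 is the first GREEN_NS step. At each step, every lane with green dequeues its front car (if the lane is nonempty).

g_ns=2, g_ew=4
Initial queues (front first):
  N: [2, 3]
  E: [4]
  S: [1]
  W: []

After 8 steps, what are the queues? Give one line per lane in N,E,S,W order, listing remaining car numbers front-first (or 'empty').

Step 1 [NS]: N:car2-GO,E:wait,S:car1-GO,W:wait | queues: N=1 E=1 S=0 W=0
Step 2 [NS]: N:car3-GO,E:wait,S:empty,W:wait | queues: N=0 E=1 S=0 W=0
Step 3 [EW]: N:wait,E:car4-GO,S:wait,W:empty | queues: N=0 E=0 S=0 W=0

N: empty
E: empty
S: empty
W: empty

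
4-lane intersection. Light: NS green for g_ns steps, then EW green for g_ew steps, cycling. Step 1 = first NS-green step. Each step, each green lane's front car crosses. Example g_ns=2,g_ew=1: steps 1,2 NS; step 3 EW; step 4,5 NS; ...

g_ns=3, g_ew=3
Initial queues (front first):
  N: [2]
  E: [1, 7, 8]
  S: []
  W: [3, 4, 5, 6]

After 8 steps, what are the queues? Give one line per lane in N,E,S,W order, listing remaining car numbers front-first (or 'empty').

Step 1 [NS]: N:car2-GO,E:wait,S:empty,W:wait | queues: N=0 E=3 S=0 W=4
Step 2 [NS]: N:empty,E:wait,S:empty,W:wait | queues: N=0 E=3 S=0 W=4
Step 3 [NS]: N:empty,E:wait,S:empty,W:wait | queues: N=0 E=3 S=0 W=4
Step 4 [EW]: N:wait,E:car1-GO,S:wait,W:car3-GO | queues: N=0 E=2 S=0 W=3
Step 5 [EW]: N:wait,E:car7-GO,S:wait,W:car4-GO | queues: N=0 E=1 S=0 W=2
Step 6 [EW]: N:wait,E:car8-GO,S:wait,W:car5-GO | queues: N=0 E=0 S=0 W=1
Step 7 [NS]: N:empty,E:wait,S:empty,W:wait | queues: N=0 E=0 S=0 W=1
Step 8 [NS]: N:empty,E:wait,S:empty,W:wait | queues: N=0 E=0 S=0 W=1

N: empty
E: empty
S: empty
W: 6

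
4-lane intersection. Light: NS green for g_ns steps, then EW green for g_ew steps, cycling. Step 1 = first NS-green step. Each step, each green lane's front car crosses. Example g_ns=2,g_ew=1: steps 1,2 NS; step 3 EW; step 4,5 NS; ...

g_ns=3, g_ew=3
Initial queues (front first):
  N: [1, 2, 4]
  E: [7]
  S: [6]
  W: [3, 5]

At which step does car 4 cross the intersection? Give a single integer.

Step 1 [NS]: N:car1-GO,E:wait,S:car6-GO,W:wait | queues: N=2 E=1 S=0 W=2
Step 2 [NS]: N:car2-GO,E:wait,S:empty,W:wait | queues: N=1 E=1 S=0 W=2
Step 3 [NS]: N:car4-GO,E:wait,S:empty,W:wait | queues: N=0 E=1 S=0 W=2
Step 4 [EW]: N:wait,E:car7-GO,S:wait,W:car3-GO | queues: N=0 E=0 S=0 W=1
Step 5 [EW]: N:wait,E:empty,S:wait,W:car5-GO | queues: N=0 E=0 S=0 W=0
Car 4 crosses at step 3

3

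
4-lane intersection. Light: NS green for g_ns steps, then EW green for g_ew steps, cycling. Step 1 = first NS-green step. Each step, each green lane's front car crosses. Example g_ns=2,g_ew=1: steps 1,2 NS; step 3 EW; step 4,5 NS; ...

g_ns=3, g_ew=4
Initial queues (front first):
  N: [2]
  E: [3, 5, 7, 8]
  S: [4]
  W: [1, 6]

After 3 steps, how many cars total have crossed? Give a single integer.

Step 1 [NS]: N:car2-GO,E:wait,S:car4-GO,W:wait | queues: N=0 E=4 S=0 W=2
Step 2 [NS]: N:empty,E:wait,S:empty,W:wait | queues: N=0 E=4 S=0 W=2
Step 3 [NS]: N:empty,E:wait,S:empty,W:wait | queues: N=0 E=4 S=0 W=2
Cars crossed by step 3: 2

Answer: 2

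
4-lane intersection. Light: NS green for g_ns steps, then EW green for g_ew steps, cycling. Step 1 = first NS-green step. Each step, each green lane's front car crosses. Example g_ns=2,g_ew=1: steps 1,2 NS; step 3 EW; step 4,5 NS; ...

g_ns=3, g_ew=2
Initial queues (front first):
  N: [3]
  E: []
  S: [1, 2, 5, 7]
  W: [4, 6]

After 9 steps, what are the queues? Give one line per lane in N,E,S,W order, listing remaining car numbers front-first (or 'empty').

Step 1 [NS]: N:car3-GO,E:wait,S:car1-GO,W:wait | queues: N=0 E=0 S=3 W=2
Step 2 [NS]: N:empty,E:wait,S:car2-GO,W:wait | queues: N=0 E=0 S=2 W=2
Step 3 [NS]: N:empty,E:wait,S:car5-GO,W:wait | queues: N=0 E=0 S=1 W=2
Step 4 [EW]: N:wait,E:empty,S:wait,W:car4-GO | queues: N=0 E=0 S=1 W=1
Step 5 [EW]: N:wait,E:empty,S:wait,W:car6-GO | queues: N=0 E=0 S=1 W=0
Step 6 [NS]: N:empty,E:wait,S:car7-GO,W:wait | queues: N=0 E=0 S=0 W=0

N: empty
E: empty
S: empty
W: empty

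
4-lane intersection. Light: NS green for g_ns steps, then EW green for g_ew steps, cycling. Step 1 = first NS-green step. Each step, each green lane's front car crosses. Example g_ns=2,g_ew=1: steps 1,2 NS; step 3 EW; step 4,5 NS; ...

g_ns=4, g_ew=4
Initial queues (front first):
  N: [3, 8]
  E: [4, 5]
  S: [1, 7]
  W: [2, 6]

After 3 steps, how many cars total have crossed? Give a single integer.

Answer: 4

Derivation:
Step 1 [NS]: N:car3-GO,E:wait,S:car1-GO,W:wait | queues: N=1 E=2 S=1 W=2
Step 2 [NS]: N:car8-GO,E:wait,S:car7-GO,W:wait | queues: N=0 E=2 S=0 W=2
Step 3 [NS]: N:empty,E:wait,S:empty,W:wait | queues: N=0 E=2 S=0 W=2
Cars crossed by step 3: 4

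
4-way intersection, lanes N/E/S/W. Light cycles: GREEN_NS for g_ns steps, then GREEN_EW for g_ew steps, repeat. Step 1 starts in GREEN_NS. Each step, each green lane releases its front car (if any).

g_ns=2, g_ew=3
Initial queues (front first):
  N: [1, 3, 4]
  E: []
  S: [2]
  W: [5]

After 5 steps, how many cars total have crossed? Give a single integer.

Step 1 [NS]: N:car1-GO,E:wait,S:car2-GO,W:wait | queues: N=2 E=0 S=0 W=1
Step 2 [NS]: N:car3-GO,E:wait,S:empty,W:wait | queues: N=1 E=0 S=0 W=1
Step 3 [EW]: N:wait,E:empty,S:wait,W:car5-GO | queues: N=1 E=0 S=0 W=0
Step 4 [EW]: N:wait,E:empty,S:wait,W:empty | queues: N=1 E=0 S=0 W=0
Step 5 [EW]: N:wait,E:empty,S:wait,W:empty | queues: N=1 E=0 S=0 W=0
Cars crossed by step 5: 4

Answer: 4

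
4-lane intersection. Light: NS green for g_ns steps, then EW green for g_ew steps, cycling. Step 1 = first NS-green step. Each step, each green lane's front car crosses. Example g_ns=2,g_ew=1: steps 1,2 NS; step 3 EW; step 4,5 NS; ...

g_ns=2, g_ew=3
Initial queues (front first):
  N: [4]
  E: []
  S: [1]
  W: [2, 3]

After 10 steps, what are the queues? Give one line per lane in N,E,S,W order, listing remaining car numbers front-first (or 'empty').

Step 1 [NS]: N:car4-GO,E:wait,S:car1-GO,W:wait | queues: N=0 E=0 S=0 W=2
Step 2 [NS]: N:empty,E:wait,S:empty,W:wait | queues: N=0 E=0 S=0 W=2
Step 3 [EW]: N:wait,E:empty,S:wait,W:car2-GO | queues: N=0 E=0 S=0 W=1
Step 4 [EW]: N:wait,E:empty,S:wait,W:car3-GO | queues: N=0 E=0 S=0 W=0

N: empty
E: empty
S: empty
W: empty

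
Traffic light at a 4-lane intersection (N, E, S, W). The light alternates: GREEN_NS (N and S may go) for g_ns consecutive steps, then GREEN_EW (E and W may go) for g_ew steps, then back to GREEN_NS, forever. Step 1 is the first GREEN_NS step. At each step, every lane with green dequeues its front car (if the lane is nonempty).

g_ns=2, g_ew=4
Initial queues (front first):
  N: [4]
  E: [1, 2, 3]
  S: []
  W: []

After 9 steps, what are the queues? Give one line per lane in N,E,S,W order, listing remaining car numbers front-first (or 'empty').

Step 1 [NS]: N:car4-GO,E:wait,S:empty,W:wait | queues: N=0 E=3 S=0 W=0
Step 2 [NS]: N:empty,E:wait,S:empty,W:wait | queues: N=0 E=3 S=0 W=0
Step 3 [EW]: N:wait,E:car1-GO,S:wait,W:empty | queues: N=0 E=2 S=0 W=0
Step 4 [EW]: N:wait,E:car2-GO,S:wait,W:empty | queues: N=0 E=1 S=0 W=0
Step 5 [EW]: N:wait,E:car3-GO,S:wait,W:empty | queues: N=0 E=0 S=0 W=0

N: empty
E: empty
S: empty
W: empty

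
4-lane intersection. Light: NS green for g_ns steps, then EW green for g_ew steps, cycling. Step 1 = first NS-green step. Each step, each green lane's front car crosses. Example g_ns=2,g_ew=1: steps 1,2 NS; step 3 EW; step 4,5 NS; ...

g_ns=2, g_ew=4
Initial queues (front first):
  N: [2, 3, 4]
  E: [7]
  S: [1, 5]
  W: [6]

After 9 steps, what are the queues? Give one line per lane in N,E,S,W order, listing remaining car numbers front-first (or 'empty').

Step 1 [NS]: N:car2-GO,E:wait,S:car1-GO,W:wait | queues: N=2 E=1 S=1 W=1
Step 2 [NS]: N:car3-GO,E:wait,S:car5-GO,W:wait | queues: N=1 E=1 S=0 W=1
Step 3 [EW]: N:wait,E:car7-GO,S:wait,W:car6-GO | queues: N=1 E=0 S=0 W=0
Step 4 [EW]: N:wait,E:empty,S:wait,W:empty | queues: N=1 E=0 S=0 W=0
Step 5 [EW]: N:wait,E:empty,S:wait,W:empty | queues: N=1 E=0 S=0 W=0
Step 6 [EW]: N:wait,E:empty,S:wait,W:empty | queues: N=1 E=0 S=0 W=0
Step 7 [NS]: N:car4-GO,E:wait,S:empty,W:wait | queues: N=0 E=0 S=0 W=0

N: empty
E: empty
S: empty
W: empty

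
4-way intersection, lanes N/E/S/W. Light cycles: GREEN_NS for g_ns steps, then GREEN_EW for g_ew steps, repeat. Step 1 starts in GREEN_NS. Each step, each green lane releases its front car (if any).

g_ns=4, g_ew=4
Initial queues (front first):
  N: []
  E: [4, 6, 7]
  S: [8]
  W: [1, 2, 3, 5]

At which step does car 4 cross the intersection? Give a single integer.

Step 1 [NS]: N:empty,E:wait,S:car8-GO,W:wait | queues: N=0 E=3 S=0 W=4
Step 2 [NS]: N:empty,E:wait,S:empty,W:wait | queues: N=0 E=3 S=0 W=4
Step 3 [NS]: N:empty,E:wait,S:empty,W:wait | queues: N=0 E=3 S=0 W=4
Step 4 [NS]: N:empty,E:wait,S:empty,W:wait | queues: N=0 E=3 S=0 W=4
Step 5 [EW]: N:wait,E:car4-GO,S:wait,W:car1-GO | queues: N=0 E=2 S=0 W=3
Step 6 [EW]: N:wait,E:car6-GO,S:wait,W:car2-GO | queues: N=0 E=1 S=0 W=2
Step 7 [EW]: N:wait,E:car7-GO,S:wait,W:car3-GO | queues: N=0 E=0 S=0 W=1
Step 8 [EW]: N:wait,E:empty,S:wait,W:car5-GO | queues: N=0 E=0 S=0 W=0
Car 4 crosses at step 5

5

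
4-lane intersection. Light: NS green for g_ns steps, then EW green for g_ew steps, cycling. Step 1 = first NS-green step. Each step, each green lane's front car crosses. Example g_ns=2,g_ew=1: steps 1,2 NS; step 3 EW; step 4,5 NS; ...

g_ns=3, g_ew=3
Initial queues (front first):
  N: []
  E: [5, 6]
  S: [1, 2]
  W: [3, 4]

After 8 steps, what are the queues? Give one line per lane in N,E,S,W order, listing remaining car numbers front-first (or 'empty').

Step 1 [NS]: N:empty,E:wait,S:car1-GO,W:wait | queues: N=0 E=2 S=1 W=2
Step 2 [NS]: N:empty,E:wait,S:car2-GO,W:wait | queues: N=0 E=2 S=0 W=2
Step 3 [NS]: N:empty,E:wait,S:empty,W:wait | queues: N=0 E=2 S=0 W=2
Step 4 [EW]: N:wait,E:car5-GO,S:wait,W:car3-GO | queues: N=0 E=1 S=0 W=1
Step 5 [EW]: N:wait,E:car6-GO,S:wait,W:car4-GO | queues: N=0 E=0 S=0 W=0

N: empty
E: empty
S: empty
W: empty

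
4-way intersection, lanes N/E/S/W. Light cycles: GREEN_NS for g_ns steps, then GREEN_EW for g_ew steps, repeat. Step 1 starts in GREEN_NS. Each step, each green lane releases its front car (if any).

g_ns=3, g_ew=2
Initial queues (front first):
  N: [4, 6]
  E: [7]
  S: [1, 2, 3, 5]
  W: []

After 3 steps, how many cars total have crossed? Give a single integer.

Step 1 [NS]: N:car4-GO,E:wait,S:car1-GO,W:wait | queues: N=1 E=1 S=3 W=0
Step 2 [NS]: N:car6-GO,E:wait,S:car2-GO,W:wait | queues: N=0 E=1 S=2 W=0
Step 3 [NS]: N:empty,E:wait,S:car3-GO,W:wait | queues: N=0 E=1 S=1 W=0
Cars crossed by step 3: 5

Answer: 5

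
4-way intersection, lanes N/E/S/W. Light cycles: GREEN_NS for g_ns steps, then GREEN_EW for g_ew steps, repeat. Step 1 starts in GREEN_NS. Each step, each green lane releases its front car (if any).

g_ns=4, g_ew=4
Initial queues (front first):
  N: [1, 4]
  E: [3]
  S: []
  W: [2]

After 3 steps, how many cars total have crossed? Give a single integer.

Step 1 [NS]: N:car1-GO,E:wait,S:empty,W:wait | queues: N=1 E=1 S=0 W=1
Step 2 [NS]: N:car4-GO,E:wait,S:empty,W:wait | queues: N=0 E=1 S=0 W=1
Step 3 [NS]: N:empty,E:wait,S:empty,W:wait | queues: N=0 E=1 S=0 W=1
Cars crossed by step 3: 2

Answer: 2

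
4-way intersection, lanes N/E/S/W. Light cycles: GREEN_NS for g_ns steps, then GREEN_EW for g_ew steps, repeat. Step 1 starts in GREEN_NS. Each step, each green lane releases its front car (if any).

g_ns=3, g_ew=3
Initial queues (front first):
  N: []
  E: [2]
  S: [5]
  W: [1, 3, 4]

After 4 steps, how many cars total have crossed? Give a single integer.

Step 1 [NS]: N:empty,E:wait,S:car5-GO,W:wait | queues: N=0 E=1 S=0 W=3
Step 2 [NS]: N:empty,E:wait,S:empty,W:wait | queues: N=0 E=1 S=0 W=3
Step 3 [NS]: N:empty,E:wait,S:empty,W:wait | queues: N=0 E=1 S=0 W=3
Step 4 [EW]: N:wait,E:car2-GO,S:wait,W:car1-GO | queues: N=0 E=0 S=0 W=2
Cars crossed by step 4: 3

Answer: 3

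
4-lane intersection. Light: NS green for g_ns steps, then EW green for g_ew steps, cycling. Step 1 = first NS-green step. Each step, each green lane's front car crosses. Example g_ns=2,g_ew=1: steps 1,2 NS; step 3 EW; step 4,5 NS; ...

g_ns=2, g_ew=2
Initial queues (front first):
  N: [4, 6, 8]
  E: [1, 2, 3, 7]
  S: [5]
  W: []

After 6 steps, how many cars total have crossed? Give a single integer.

Step 1 [NS]: N:car4-GO,E:wait,S:car5-GO,W:wait | queues: N=2 E=4 S=0 W=0
Step 2 [NS]: N:car6-GO,E:wait,S:empty,W:wait | queues: N=1 E=4 S=0 W=0
Step 3 [EW]: N:wait,E:car1-GO,S:wait,W:empty | queues: N=1 E=3 S=0 W=0
Step 4 [EW]: N:wait,E:car2-GO,S:wait,W:empty | queues: N=1 E=2 S=0 W=0
Step 5 [NS]: N:car8-GO,E:wait,S:empty,W:wait | queues: N=0 E=2 S=0 W=0
Step 6 [NS]: N:empty,E:wait,S:empty,W:wait | queues: N=0 E=2 S=0 W=0
Cars crossed by step 6: 6

Answer: 6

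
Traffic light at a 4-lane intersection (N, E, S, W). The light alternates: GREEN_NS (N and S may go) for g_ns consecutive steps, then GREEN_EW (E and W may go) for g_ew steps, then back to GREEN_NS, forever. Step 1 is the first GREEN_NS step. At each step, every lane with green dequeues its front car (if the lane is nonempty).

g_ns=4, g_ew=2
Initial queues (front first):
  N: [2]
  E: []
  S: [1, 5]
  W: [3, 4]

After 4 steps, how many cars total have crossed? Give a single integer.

Step 1 [NS]: N:car2-GO,E:wait,S:car1-GO,W:wait | queues: N=0 E=0 S=1 W=2
Step 2 [NS]: N:empty,E:wait,S:car5-GO,W:wait | queues: N=0 E=0 S=0 W=2
Step 3 [NS]: N:empty,E:wait,S:empty,W:wait | queues: N=0 E=0 S=0 W=2
Step 4 [NS]: N:empty,E:wait,S:empty,W:wait | queues: N=0 E=0 S=0 W=2
Cars crossed by step 4: 3

Answer: 3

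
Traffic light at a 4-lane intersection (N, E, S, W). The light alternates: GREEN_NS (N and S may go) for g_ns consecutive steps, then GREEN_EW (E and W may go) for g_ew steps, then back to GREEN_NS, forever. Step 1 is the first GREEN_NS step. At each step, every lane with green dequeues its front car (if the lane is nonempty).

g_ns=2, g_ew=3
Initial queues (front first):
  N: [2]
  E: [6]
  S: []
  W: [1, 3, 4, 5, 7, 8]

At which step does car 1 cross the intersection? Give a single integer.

Step 1 [NS]: N:car2-GO,E:wait,S:empty,W:wait | queues: N=0 E=1 S=0 W=6
Step 2 [NS]: N:empty,E:wait,S:empty,W:wait | queues: N=0 E=1 S=0 W=6
Step 3 [EW]: N:wait,E:car6-GO,S:wait,W:car1-GO | queues: N=0 E=0 S=0 W=5
Step 4 [EW]: N:wait,E:empty,S:wait,W:car3-GO | queues: N=0 E=0 S=0 W=4
Step 5 [EW]: N:wait,E:empty,S:wait,W:car4-GO | queues: N=0 E=0 S=0 W=3
Step 6 [NS]: N:empty,E:wait,S:empty,W:wait | queues: N=0 E=0 S=0 W=3
Step 7 [NS]: N:empty,E:wait,S:empty,W:wait | queues: N=0 E=0 S=0 W=3
Step 8 [EW]: N:wait,E:empty,S:wait,W:car5-GO | queues: N=0 E=0 S=0 W=2
Step 9 [EW]: N:wait,E:empty,S:wait,W:car7-GO | queues: N=0 E=0 S=0 W=1
Step 10 [EW]: N:wait,E:empty,S:wait,W:car8-GO | queues: N=0 E=0 S=0 W=0
Car 1 crosses at step 3

3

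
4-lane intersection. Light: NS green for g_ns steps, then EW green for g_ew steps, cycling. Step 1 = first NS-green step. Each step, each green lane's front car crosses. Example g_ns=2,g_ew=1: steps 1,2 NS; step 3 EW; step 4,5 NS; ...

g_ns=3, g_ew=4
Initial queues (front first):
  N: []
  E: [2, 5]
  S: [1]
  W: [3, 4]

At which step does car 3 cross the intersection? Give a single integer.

Step 1 [NS]: N:empty,E:wait,S:car1-GO,W:wait | queues: N=0 E=2 S=0 W=2
Step 2 [NS]: N:empty,E:wait,S:empty,W:wait | queues: N=0 E=2 S=0 W=2
Step 3 [NS]: N:empty,E:wait,S:empty,W:wait | queues: N=0 E=2 S=0 W=2
Step 4 [EW]: N:wait,E:car2-GO,S:wait,W:car3-GO | queues: N=0 E=1 S=0 W=1
Step 5 [EW]: N:wait,E:car5-GO,S:wait,W:car4-GO | queues: N=0 E=0 S=0 W=0
Car 3 crosses at step 4

4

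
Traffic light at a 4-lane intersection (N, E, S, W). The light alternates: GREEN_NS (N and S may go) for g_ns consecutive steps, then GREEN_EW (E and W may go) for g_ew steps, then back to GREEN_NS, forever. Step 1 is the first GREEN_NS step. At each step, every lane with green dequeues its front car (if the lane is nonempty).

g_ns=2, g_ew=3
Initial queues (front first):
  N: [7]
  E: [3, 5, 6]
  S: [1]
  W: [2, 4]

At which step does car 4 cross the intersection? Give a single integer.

Step 1 [NS]: N:car7-GO,E:wait,S:car1-GO,W:wait | queues: N=0 E=3 S=0 W=2
Step 2 [NS]: N:empty,E:wait,S:empty,W:wait | queues: N=0 E=3 S=0 W=2
Step 3 [EW]: N:wait,E:car3-GO,S:wait,W:car2-GO | queues: N=0 E=2 S=0 W=1
Step 4 [EW]: N:wait,E:car5-GO,S:wait,W:car4-GO | queues: N=0 E=1 S=0 W=0
Step 5 [EW]: N:wait,E:car6-GO,S:wait,W:empty | queues: N=0 E=0 S=0 W=0
Car 4 crosses at step 4

4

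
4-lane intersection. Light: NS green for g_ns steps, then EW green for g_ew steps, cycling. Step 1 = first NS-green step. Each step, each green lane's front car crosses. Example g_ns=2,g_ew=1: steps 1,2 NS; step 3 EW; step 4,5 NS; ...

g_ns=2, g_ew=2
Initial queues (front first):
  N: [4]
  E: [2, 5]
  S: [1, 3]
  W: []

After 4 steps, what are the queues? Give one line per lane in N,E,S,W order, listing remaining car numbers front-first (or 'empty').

Step 1 [NS]: N:car4-GO,E:wait,S:car1-GO,W:wait | queues: N=0 E=2 S=1 W=0
Step 2 [NS]: N:empty,E:wait,S:car3-GO,W:wait | queues: N=0 E=2 S=0 W=0
Step 3 [EW]: N:wait,E:car2-GO,S:wait,W:empty | queues: N=0 E=1 S=0 W=0
Step 4 [EW]: N:wait,E:car5-GO,S:wait,W:empty | queues: N=0 E=0 S=0 W=0

N: empty
E: empty
S: empty
W: empty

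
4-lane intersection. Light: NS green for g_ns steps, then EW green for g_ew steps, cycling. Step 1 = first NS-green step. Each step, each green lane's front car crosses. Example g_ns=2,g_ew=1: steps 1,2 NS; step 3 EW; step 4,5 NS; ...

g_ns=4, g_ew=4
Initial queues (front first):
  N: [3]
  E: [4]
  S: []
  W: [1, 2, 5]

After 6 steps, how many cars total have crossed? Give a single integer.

Step 1 [NS]: N:car3-GO,E:wait,S:empty,W:wait | queues: N=0 E=1 S=0 W=3
Step 2 [NS]: N:empty,E:wait,S:empty,W:wait | queues: N=0 E=1 S=0 W=3
Step 3 [NS]: N:empty,E:wait,S:empty,W:wait | queues: N=0 E=1 S=0 W=3
Step 4 [NS]: N:empty,E:wait,S:empty,W:wait | queues: N=0 E=1 S=0 W=3
Step 5 [EW]: N:wait,E:car4-GO,S:wait,W:car1-GO | queues: N=0 E=0 S=0 W=2
Step 6 [EW]: N:wait,E:empty,S:wait,W:car2-GO | queues: N=0 E=0 S=0 W=1
Cars crossed by step 6: 4

Answer: 4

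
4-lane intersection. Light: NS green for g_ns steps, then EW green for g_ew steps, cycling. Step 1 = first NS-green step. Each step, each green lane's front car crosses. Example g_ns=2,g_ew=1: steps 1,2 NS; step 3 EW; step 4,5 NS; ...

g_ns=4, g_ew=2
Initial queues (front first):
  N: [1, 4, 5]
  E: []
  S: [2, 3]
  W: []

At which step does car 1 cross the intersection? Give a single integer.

Step 1 [NS]: N:car1-GO,E:wait,S:car2-GO,W:wait | queues: N=2 E=0 S=1 W=0
Step 2 [NS]: N:car4-GO,E:wait,S:car3-GO,W:wait | queues: N=1 E=0 S=0 W=0
Step 3 [NS]: N:car5-GO,E:wait,S:empty,W:wait | queues: N=0 E=0 S=0 W=0
Car 1 crosses at step 1

1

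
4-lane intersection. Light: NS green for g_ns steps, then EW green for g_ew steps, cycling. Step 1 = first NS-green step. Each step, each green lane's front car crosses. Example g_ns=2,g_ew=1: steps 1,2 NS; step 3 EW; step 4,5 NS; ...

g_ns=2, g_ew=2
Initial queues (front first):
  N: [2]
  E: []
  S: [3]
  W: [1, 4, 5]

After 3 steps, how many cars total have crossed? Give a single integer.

Step 1 [NS]: N:car2-GO,E:wait,S:car3-GO,W:wait | queues: N=0 E=0 S=0 W=3
Step 2 [NS]: N:empty,E:wait,S:empty,W:wait | queues: N=0 E=0 S=0 W=3
Step 3 [EW]: N:wait,E:empty,S:wait,W:car1-GO | queues: N=0 E=0 S=0 W=2
Cars crossed by step 3: 3

Answer: 3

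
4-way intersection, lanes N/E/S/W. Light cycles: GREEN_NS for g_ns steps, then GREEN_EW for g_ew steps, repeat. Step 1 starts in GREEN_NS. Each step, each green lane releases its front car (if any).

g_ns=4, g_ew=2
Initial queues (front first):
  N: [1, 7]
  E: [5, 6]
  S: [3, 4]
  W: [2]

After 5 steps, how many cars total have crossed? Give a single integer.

Step 1 [NS]: N:car1-GO,E:wait,S:car3-GO,W:wait | queues: N=1 E=2 S=1 W=1
Step 2 [NS]: N:car7-GO,E:wait,S:car4-GO,W:wait | queues: N=0 E=2 S=0 W=1
Step 3 [NS]: N:empty,E:wait,S:empty,W:wait | queues: N=0 E=2 S=0 W=1
Step 4 [NS]: N:empty,E:wait,S:empty,W:wait | queues: N=0 E=2 S=0 W=1
Step 5 [EW]: N:wait,E:car5-GO,S:wait,W:car2-GO | queues: N=0 E=1 S=0 W=0
Cars crossed by step 5: 6

Answer: 6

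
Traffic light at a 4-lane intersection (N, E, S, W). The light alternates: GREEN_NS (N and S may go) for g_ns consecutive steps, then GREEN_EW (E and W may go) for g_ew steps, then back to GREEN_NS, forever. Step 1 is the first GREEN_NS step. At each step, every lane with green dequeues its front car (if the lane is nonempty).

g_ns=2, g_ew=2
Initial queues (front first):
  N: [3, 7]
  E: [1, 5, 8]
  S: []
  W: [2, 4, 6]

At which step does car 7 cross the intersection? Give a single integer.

Step 1 [NS]: N:car3-GO,E:wait,S:empty,W:wait | queues: N=1 E=3 S=0 W=3
Step 2 [NS]: N:car7-GO,E:wait,S:empty,W:wait | queues: N=0 E=3 S=0 W=3
Step 3 [EW]: N:wait,E:car1-GO,S:wait,W:car2-GO | queues: N=0 E=2 S=0 W=2
Step 4 [EW]: N:wait,E:car5-GO,S:wait,W:car4-GO | queues: N=0 E=1 S=0 W=1
Step 5 [NS]: N:empty,E:wait,S:empty,W:wait | queues: N=0 E=1 S=0 W=1
Step 6 [NS]: N:empty,E:wait,S:empty,W:wait | queues: N=0 E=1 S=0 W=1
Step 7 [EW]: N:wait,E:car8-GO,S:wait,W:car6-GO | queues: N=0 E=0 S=0 W=0
Car 7 crosses at step 2

2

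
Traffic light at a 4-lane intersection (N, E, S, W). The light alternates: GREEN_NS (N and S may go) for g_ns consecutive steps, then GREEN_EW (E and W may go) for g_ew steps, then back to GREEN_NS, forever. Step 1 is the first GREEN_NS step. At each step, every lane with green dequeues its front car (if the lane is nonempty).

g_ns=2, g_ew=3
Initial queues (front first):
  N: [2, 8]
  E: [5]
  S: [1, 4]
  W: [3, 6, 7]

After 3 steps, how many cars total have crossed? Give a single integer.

Step 1 [NS]: N:car2-GO,E:wait,S:car1-GO,W:wait | queues: N=1 E=1 S=1 W=3
Step 2 [NS]: N:car8-GO,E:wait,S:car4-GO,W:wait | queues: N=0 E=1 S=0 W=3
Step 3 [EW]: N:wait,E:car5-GO,S:wait,W:car3-GO | queues: N=0 E=0 S=0 W=2
Cars crossed by step 3: 6

Answer: 6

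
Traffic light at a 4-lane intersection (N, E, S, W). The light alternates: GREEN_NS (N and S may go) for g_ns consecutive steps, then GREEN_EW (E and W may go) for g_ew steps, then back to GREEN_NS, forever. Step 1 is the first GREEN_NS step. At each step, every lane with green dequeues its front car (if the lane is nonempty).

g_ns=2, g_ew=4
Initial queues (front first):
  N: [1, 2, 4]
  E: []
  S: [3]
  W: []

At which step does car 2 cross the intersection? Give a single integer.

Step 1 [NS]: N:car1-GO,E:wait,S:car3-GO,W:wait | queues: N=2 E=0 S=0 W=0
Step 2 [NS]: N:car2-GO,E:wait,S:empty,W:wait | queues: N=1 E=0 S=0 W=0
Step 3 [EW]: N:wait,E:empty,S:wait,W:empty | queues: N=1 E=0 S=0 W=0
Step 4 [EW]: N:wait,E:empty,S:wait,W:empty | queues: N=1 E=0 S=0 W=0
Step 5 [EW]: N:wait,E:empty,S:wait,W:empty | queues: N=1 E=0 S=0 W=0
Step 6 [EW]: N:wait,E:empty,S:wait,W:empty | queues: N=1 E=0 S=0 W=0
Step 7 [NS]: N:car4-GO,E:wait,S:empty,W:wait | queues: N=0 E=0 S=0 W=0
Car 2 crosses at step 2

2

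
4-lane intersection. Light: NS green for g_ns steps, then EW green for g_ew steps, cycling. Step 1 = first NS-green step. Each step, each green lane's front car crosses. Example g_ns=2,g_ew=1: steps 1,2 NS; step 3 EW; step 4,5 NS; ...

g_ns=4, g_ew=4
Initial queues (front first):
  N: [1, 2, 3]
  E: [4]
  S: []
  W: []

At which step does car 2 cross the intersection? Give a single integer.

Step 1 [NS]: N:car1-GO,E:wait,S:empty,W:wait | queues: N=2 E=1 S=0 W=0
Step 2 [NS]: N:car2-GO,E:wait,S:empty,W:wait | queues: N=1 E=1 S=0 W=0
Step 3 [NS]: N:car3-GO,E:wait,S:empty,W:wait | queues: N=0 E=1 S=0 W=0
Step 4 [NS]: N:empty,E:wait,S:empty,W:wait | queues: N=0 E=1 S=0 W=0
Step 5 [EW]: N:wait,E:car4-GO,S:wait,W:empty | queues: N=0 E=0 S=0 W=0
Car 2 crosses at step 2

2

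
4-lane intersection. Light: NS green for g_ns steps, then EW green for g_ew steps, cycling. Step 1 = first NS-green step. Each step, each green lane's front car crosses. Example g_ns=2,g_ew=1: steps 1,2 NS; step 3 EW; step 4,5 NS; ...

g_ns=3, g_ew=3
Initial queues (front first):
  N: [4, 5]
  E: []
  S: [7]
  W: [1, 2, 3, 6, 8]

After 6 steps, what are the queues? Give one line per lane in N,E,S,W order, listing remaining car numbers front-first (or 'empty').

Step 1 [NS]: N:car4-GO,E:wait,S:car7-GO,W:wait | queues: N=1 E=0 S=0 W=5
Step 2 [NS]: N:car5-GO,E:wait,S:empty,W:wait | queues: N=0 E=0 S=0 W=5
Step 3 [NS]: N:empty,E:wait,S:empty,W:wait | queues: N=0 E=0 S=0 W=5
Step 4 [EW]: N:wait,E:empty,S:wait,W:car1-GO | queues: N=0 E=0 S=0 W=4
Step 5 [EW]: N:wait,E:empty,S:wait,W:car2-GO | queues: N=0 E=0 S=0 W=3
Step 6 [EW]: N:wait,E:empty,S:wait,W:car3-GO | queues: N=0 E=0 S=0 W=2

N: empty
E: empty
S: empty
W: 6 8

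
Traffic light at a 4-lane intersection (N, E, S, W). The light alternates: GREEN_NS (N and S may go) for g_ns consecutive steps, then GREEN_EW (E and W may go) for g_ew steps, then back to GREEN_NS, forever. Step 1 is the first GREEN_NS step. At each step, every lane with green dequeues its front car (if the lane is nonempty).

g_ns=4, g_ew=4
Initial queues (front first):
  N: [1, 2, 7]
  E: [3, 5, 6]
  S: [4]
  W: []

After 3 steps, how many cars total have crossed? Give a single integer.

Step 1 [NS]: N:car1-GO,E:wait,S:car4-GO,W:wait | queues: N=2 E=3 S=0 W=0
Step 2 [NS]: N:car2-GO,E:wait,S:empty,W:wait | queues: N=1 E=3 S=0 W=0
Step 3 [NS]: N:car7-GO,E:wait,S:empty,W:wait | queues: N=0 E=3 S=0 W=0
Cars crossed by step 3: 4

Answer: 4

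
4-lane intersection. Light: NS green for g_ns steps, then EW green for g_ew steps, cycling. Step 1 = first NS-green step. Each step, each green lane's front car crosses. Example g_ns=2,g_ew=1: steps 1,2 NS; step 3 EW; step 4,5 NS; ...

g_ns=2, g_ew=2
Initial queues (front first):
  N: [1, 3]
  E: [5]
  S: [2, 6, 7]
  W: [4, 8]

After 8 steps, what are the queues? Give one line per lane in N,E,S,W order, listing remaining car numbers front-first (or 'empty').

Step 1 [NS]: N:car1-GO,E:wait,S:car2-GO,W:wait | queues: N=1 E=1 S=2 W=2
Step 2 [NS]: N:car3-GO,E:wait,S:car6-GO,W:wait | queues: N=0 E=1 S=1 W=2
Step 3 [EW]: N:wait,E:car5-GO,S:wait,W:car4-GO | queues: N=0 E=0 S=1 W=1
Step 4 [EW]: N:wait,E:empty,S:wait,W:car8-GO | queues: N=0 E=0 S=1 W=0
Step 5 [NS]: N:empty,E:wait,S:car7-GO,W:wait | queues: N=0 E=0 S=0 W=0

N: empty
E: empty
S: empty
W: empty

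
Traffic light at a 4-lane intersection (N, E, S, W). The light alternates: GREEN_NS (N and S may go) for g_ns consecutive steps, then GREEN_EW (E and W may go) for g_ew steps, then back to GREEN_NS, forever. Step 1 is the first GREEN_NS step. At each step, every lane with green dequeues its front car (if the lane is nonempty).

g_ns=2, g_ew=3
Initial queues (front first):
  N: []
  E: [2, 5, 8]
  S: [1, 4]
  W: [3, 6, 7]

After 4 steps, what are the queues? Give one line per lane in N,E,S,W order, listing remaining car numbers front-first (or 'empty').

Step 1 [NS]: N:empty,E:wait,S:car1-GO,W:wait | queues: N=0 E=3 S=1 W=3
Step 2 [NS]: N:empty,E:wait,S:car4-GO,W:wait | queues: N=0 E=3 S=0 W=3
Step 3 [EW]: N:wait,E:car2-GO,S:wait,W:car3-GO | queues: N=0 E=2 S=0 W=2
Step 4 [EW]: N:wait,E:car5-GO,S:wait,W:car6-GO | queues: N=0 E=1 S=0 W=1

N: empty
E: 8
S: empty
W: 7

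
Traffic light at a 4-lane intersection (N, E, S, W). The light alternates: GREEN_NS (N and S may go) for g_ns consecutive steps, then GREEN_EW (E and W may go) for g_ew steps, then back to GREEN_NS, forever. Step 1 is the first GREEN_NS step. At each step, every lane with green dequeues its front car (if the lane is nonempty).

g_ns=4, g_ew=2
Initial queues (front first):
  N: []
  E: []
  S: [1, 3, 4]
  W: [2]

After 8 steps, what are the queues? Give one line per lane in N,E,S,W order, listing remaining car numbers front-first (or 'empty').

Step 1 [NS]: N:empty,E:wait,S:car1-GO,W:wait | queues: N=0 E=0 S=2 W=1
Step 2 [NS]: N:empty,E:wait,S:car3-GO,W:wait | queues: N=0 E=0 S=1 W=1
Step 3 [NS]: N:empty,E:wait,S:car4-GO,W:wait | queues: N=0 E=0 S=0 W=1
Step 4 [NS]: N:empty,E:wait,S:empty,W:wait | queues: N=0 E=0 S=0 W=1
Step 5 [EW]: N:wait,E:empty,S:wait,W:car2-GO | queues: N=0 E=0 S=0 W=0

N: empty
E: empty
S: empty
W: empty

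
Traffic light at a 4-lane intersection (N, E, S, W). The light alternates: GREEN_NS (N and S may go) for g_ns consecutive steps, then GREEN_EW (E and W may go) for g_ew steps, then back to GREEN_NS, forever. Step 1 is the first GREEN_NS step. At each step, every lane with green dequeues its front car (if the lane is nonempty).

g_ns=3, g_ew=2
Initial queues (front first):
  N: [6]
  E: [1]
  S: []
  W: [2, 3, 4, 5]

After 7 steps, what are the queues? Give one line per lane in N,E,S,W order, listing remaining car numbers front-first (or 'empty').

Step 1 [NS]: N:car6-GO,E:wait,S:empty,W:wait | queues: N=0 E=1 S=0 W=4
Step 2 [NS]: N:empty,E:wait,S:empty,W:wait | queues: N=0 E=1 S=0 W=4
Step 3 [NS]: N:empty,E:wait,S:empty,W:wait | queues: N=0 E=1 S=0 W=4
Step 4 [EW]: N:wait,E:car1-GO,S:wait,W:car2-GO | queues: N=0 E=0 S=0 W=3
Step 5 [EW]: N:wait,E:empty,S:wait,W:car3-GO | queues: N=0 E=0 S=0 W=2
Step 6 [NS]: N:empty,E:wait,S:empty,W:wait | queues: N=0 E=0 S=0 W=2
Step 7 [NS]: N:empty,E:wait,S:empty,W:wait | queues: N=0 E=0 S=0 W=2

N: empty
E: empty
S: empty
W: 4 5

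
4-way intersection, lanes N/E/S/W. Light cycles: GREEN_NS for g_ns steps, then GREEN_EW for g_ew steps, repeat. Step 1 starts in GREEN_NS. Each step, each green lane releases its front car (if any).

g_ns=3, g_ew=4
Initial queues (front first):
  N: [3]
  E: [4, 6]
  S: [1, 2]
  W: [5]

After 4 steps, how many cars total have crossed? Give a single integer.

Answer: 5

Derivation:
Step 1 [NS]: N:car3-GO,E:wait,S:car1-GO,W:wait | queues: N=0 E=2 S=1 W=1
Step 2 [NS]: N:empty,E:wait,S:car2-GO,W:wait | queues: N=0 E=2 S=0 W=1
Step 3 [NS]: N:empty,E:wait,S:empty,W:wait | queues: N=0 E=2 S=0 W=1
Step 4 [EW]: N:wait,E:car4-GO,S:wait,W:car5-GO | queues: N=0 E=1 S=0 W=0
Cars crossed by step 4: 5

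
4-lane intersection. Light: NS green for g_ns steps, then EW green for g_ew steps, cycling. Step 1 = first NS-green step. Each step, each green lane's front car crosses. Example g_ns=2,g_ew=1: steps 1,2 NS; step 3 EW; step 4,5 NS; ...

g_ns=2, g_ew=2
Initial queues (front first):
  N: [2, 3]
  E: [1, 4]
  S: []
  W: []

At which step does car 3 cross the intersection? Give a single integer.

Step 1 [NS]: N:car2-GO,E:wait,S:empty,W:wait | queues: N=1 E=2 S=0 W=0
Step 2 [NS]: N:car3-GO,E:wait,S:empty,W:wait | queues: N=0 E=2 S=0 W=0
Step 3 [EW]: N:wait,E:car1-GO,S:wait,W:empty | queues: N=0 E=1 S=0 W=0
Step 4 [EW]: N:wait,E:car4-GO,S:wait,W:empty | queues: N=0 E=0 S=0 W=0
Car 3 crosses at step 2

2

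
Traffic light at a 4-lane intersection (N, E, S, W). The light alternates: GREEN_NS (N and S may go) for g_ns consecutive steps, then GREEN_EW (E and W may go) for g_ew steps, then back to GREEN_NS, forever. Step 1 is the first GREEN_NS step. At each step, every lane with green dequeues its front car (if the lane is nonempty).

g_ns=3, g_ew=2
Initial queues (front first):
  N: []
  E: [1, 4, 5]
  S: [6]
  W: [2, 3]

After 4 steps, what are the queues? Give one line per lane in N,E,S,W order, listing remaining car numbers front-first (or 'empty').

Step 1 [NS]: N:empty,E:wait,S:car6-GO,W:wait | queues: N=0 E=3 S=0 W=2
Step 2 [NS]: N:empty,E:wait,S:empty,W:wait | queues: N=0 E=3 S=0 W=2
Step 3 [NS]: N:empty,E:wait,S:empty,W:wait | queues: N=0 E=3 S=0 W=2
Step 4 [EW]: N:wait,E:car1-GO,S:wait,W:car2-GO | queues: N=0 E=2 S=0 W=1

N: empty
E: 4 5
S: empty
W: 3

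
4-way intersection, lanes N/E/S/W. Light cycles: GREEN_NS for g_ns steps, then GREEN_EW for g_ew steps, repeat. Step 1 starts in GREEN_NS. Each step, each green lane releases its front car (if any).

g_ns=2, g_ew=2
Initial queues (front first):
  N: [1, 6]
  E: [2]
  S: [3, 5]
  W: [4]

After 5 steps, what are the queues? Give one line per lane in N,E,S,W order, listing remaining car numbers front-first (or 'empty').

Step 1 [NS]: N:car1-GO,E:wait,S:car3-GO,W:wait | queues: N=1 E=1 S=1 W=1
Step 2 [NS]: N:car6-GO,E:wait,S:car5-GO,W:wait | queues: N=0 E=1 S=0 W=1
Step 3 [EW]: N:wait,E:car2-GO,S:wait,W:car4-GO | queues: N=0 E=0 S=0 W=0

N: empty
E: empty
S: empty
W: empty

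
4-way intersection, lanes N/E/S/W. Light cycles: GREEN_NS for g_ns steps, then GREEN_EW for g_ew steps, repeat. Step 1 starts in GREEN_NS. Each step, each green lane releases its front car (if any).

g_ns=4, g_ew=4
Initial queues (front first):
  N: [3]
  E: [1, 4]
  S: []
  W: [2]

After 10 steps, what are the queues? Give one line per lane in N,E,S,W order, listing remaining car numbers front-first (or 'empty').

Step 1 [NS]: N:car3-GO,E:wait,S:empty,W:wait | queues: N=0 E=2 S=0 W=1
Step 2 [NS]: N:empty,E:wait,S:empty,W:wait | queues: N=0 E=2 S=0 W=1
Step 3 [NS]: N:empty,E:wait,S:empty,W:wait | queues: N=0 E=2 S=0 W=1
Step 4 [NS]: N:empty,E:wait,S:empty,W:wait | queues: N=0 E=2 S=0 W=1
Step 5 [EW]: N:wait,E:car1-GO,S:wait,W:car2-GO | queues: N=0 E=1 S=0 W=0
Step 6 [EW]: N:wait,E:car4-GO,S:wait,W:empty | queues: N=0 E=0 S=0 W=0

N: empty
E: empty
S: empty
W: empty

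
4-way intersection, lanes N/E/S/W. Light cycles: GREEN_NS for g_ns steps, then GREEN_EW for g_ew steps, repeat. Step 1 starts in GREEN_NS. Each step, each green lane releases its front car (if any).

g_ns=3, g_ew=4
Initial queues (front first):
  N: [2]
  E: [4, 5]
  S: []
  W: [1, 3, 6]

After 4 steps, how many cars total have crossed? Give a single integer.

Answer: 3

Derivation:
Step 1 [NS]: N:car2-GO,E:wait,S:empty,W:wait | queues: N=0 E=2 S=0 W=3
Step 2 [NS]: N:empty,E:wait,S:empty,W:wait | queues: N=0 E=2 S=0 W=3
Step 3 [NS]: N:empty,E:wait,S:empty,W:wait | queues: N=0 E=2 S=0 W=3
Step 4 [EW]: N:wait,E:car4-GO,S:wait,W:car1-GO | queues: N=0 E=1 S=0 W=2
Cars crossed by step 4: 3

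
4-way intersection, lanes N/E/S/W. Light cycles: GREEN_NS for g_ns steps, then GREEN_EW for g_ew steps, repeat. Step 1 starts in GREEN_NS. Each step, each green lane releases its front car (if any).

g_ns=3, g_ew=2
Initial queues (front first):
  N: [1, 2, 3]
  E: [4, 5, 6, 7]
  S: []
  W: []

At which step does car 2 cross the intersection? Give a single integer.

Step 1 [NS]: N:car1-GO,E:wait,S:empty,W:wait | queues: N=2 E=4 S=0 W=0
Step 2 [NS]: N:car2-GO,E:wait,S:empty,W:wait | queues: N=1 E=4 S=0 W=0
Step 3 [NS]: N:car3-GO,E:wait,S:empty,W:wait | queues: N=0 E=4 S=0 W=0
Step 4 [EW]: N:wait,E:car4-GO,S:wait,W:empty | queues: N=0 E=3 S=0 W=0
Step 5 [EW]: N:wait,E:car5-GO,S:wait,W:empty | queues: N=0 E=2 S=0 W=0
Step 6 [NS]: N:empty,E:wait,S:empty,W:wait | queues: N=0 E=2 S=0 W=0
Step 7 [NS]: N:empty,E:wait,S:empty,W:wait | queues: N=0 E=2 S=0 W=0
Step 8 [NS]: N:empty,E:wait,S:empty,W:wait | queues: N=0 E=2 S=0 W=0
Step 9 [EW]: N:wait,E:car6-GO,S:wait,W:empty | queues: N=0 E=1 S=0 W=0
Step 10 [EW]: N:wait,E:car7-GO,S:wait,W:empty | queues: N=0 E=0 S=0 W=0
Car 2 crosses at step 2

2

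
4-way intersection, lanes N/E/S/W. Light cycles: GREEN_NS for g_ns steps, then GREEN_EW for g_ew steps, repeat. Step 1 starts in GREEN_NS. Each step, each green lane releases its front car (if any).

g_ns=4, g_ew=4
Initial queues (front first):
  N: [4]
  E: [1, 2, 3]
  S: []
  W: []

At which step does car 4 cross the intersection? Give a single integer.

Step 1 [NS]: N:car4-GO,E:wait,S:empty,W:wait | queues: N=0 E=3 S=0 W=0
Step 2 [NS]: N:empty,E:wait,S:empty,W:wait | queues: N=0 E=3 S=0 W=0
Step 3 [NS]: N:empty,E:wait,S:empty,W:wait | queues: N=0 E=3 S=0 W=0
Step 4 [NS]: N:empty,E:wait,S:empty,W:wait | queues: N=0 E=3 S=0 W=0
Step 5 [EW]: N:wait,E:car1-GO,S:wait,W:empty | queues: N=0 E=2 S=0 W=0
Step 6 [EW]: N:wait,E:car2-GO,S:wait,W:empty | queues: N=0 E=1 S=0 W=0
Step 7 [EW]: N:wait,E:car3-GO,S:wait,W:empty | queues: N=0 E=0 S=0 W=0
Car 4 crosses at step 1

1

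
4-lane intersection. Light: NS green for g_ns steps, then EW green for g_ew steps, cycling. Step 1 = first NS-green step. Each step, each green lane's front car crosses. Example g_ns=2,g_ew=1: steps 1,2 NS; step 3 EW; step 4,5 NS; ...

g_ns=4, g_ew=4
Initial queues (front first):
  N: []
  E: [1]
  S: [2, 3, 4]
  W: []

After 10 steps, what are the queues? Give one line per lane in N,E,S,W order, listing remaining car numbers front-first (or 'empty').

Step 1 [NS]: N:empty,E:wait,S:car2-GO,W:wait | queues: N=0 E=1 S=2 W=0
Step 2 [NS]: N:empty,E:wait,S:car3-GO,W:wait | queues: N=0 E=1 S=1 W=0
Step 3 [NS]: N:empty,E:wait,S:car4-GO,W:wait | queues: N=0 E=1 S=0 W=0
Step 4 [NS]: N:empty,E:wait,S:empty,W:wait | queues: N=0 E=1 S=0 W=0
Step 5 [EW]: N:wait,E:car1-GO,S:wait,W:empty | queues: N=0 E=0 S=0 W=0

N: empty
E: empty
S: empty
W: empty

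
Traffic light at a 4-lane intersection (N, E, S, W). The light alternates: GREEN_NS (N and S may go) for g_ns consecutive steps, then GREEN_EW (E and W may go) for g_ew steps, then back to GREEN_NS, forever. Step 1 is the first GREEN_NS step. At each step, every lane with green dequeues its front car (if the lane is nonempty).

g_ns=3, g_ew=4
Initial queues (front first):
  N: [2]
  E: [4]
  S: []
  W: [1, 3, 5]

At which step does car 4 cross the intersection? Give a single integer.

Step 1 [NS]: N:car2-GO,E:wait,S:empty,W:wait | queues: N=0 E=1 S=0 W=3
Step 2 [NS]: N:empty,E:wait,S:empty,W:wait | queues: N=0 E=1 S=0 W=3
Step 3 [NS]: N:empty,E:wait,S:empty,W:wait | queues: N=0 E=1 S=0 W=3
Step 4 [EW]: N:wait,E:car4-GO,S:wait,W:car1-GO | queues: N=0 E=0 S=0 W=2
Step 5 [EW]: N:wait,E:empty,S:wait,W:car3-GO | queues: N=0 E=0 S=0 W=1
Step 6 [EW]: N:wait,E:empty,S:wait,W:car5-GO | queues: N=0 E=0 S=0 W=0
Car 4 crosses at step 4

4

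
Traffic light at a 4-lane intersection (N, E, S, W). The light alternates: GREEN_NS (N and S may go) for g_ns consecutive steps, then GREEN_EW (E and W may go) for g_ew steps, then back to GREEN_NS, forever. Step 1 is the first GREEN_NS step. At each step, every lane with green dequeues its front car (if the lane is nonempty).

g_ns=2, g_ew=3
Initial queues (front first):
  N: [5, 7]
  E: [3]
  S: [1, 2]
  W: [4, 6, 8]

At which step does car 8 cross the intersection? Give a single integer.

Step 1 [NS]: N:car5-GO,E:wait,S:car1-GO,W:wait | queues: N=1 E=1 S=1 W=3
Step 2 [NS]: N:car7-GO,E:wait,S:car2-GO,W:wait | queues: N=0 E=1 S=0 W=3
Step 3 [EW]: N:wait,E:car3-GO,S:wait,W:car4-GO | queues: N=0 E=0 S=0 W=2
Step 4 [EW]: N:wait,E:empty,S:wait,W:car6-GO | queues: N=0 E=0 S=0 W=1
Step 5 [EW]: N:wait,E:empty,S:wait,W:car8-GO | queues: N=0 E=0 S=0 W=0
Car 8 crosses at step 5

5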